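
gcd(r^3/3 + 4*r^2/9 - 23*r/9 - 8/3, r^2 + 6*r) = 1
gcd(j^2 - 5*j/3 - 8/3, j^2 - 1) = j + 1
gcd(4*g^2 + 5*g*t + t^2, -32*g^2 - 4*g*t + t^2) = 4*g + t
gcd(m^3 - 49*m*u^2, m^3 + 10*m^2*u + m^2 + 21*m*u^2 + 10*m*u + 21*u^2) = m + 7*u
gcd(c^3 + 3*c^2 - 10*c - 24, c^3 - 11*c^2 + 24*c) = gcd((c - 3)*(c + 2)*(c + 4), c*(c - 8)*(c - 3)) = c - 3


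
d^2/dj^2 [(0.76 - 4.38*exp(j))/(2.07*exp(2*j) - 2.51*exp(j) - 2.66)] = (-18.767862*exp(4*j) - 9.73107000000002*exp(3*j) - 156.549132*exp(2*j) + 50.770432*exp(j) - 36.065344)*exp(j)/(8.869743*exp(6*j) - 32.265297*exp(5*j) + 4.93011899999999*exp(4*j) + 67.110121*exp(3*j) - 6.33532199999999*exp(2*j) - 53.279268*exp(j) - 18.821096)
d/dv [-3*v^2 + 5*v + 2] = 5 - 6*v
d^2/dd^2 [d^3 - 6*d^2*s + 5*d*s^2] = 6*d - 12*s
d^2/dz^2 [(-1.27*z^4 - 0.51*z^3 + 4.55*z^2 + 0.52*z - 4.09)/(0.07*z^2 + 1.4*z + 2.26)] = (-0.012446*z^6 - 0.746760000000001*z^5 - 16.140684*z^4 - 67.01702*z^3 - 91.96077*z^2 - 18.52776*z + 28.449876)/(0.000343*z^6 + 0.02058*z^5 + 0.444822*z^4 + 4.07288*z^3 + 14.361396*z^2 + 21.45192*z + 11.543176)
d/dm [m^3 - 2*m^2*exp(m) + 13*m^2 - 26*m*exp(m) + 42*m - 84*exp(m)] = -2*m^2*exp(m) + 3*m^2 - 30*m*exp(m) + 26*m - 110*exp(m) + 42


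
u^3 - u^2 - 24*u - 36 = (u - 6)*(u + 2)*(u + 3)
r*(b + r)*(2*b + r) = 2*b^2*r + 3*b*r^2 + r^3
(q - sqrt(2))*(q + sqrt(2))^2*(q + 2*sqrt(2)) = q^4 + 3*sqrt(2)*q^3 + 2*q^2 - 6*sqrt(2)*q - 8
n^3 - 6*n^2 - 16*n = n*(n - 8)*(n + 2)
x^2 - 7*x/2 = x*(x - 7/2)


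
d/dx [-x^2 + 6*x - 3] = 6 - 2*x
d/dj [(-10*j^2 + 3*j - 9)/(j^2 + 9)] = 3*(-j^2 - 54*j + 9)/(j^4 + 18*j^2 + 81)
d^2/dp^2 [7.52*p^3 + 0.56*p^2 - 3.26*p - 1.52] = 45.12*p + 1.12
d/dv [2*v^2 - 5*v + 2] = 4*v - 5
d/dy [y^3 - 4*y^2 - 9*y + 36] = 3*y^2 - 8*y - 9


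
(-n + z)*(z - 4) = -n*z + 4*n + z^2 - 4*z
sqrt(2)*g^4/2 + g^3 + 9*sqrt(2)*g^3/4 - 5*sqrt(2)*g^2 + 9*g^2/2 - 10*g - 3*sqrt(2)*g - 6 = (g - 2)*(g + 1/2)*(g + 6)*(sqrt(2)*g/2 + 1)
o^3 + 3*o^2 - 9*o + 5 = (o - 1)^2*(o + 5)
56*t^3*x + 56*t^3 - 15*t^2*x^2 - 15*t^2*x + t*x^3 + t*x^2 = (-8*t + x)*(-7*t + x)*(t*x + t)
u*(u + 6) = u^2 + 6*u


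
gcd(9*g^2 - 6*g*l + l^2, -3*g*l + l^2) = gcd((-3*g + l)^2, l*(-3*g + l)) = 3*g - l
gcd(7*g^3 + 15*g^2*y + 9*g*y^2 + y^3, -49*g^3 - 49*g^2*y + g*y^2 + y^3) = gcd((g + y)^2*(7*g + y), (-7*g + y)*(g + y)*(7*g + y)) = 7*g^2 + 8*g*y + y^2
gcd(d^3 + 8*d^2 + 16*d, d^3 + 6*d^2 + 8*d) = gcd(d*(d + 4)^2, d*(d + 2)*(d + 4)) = d^2 + 4*d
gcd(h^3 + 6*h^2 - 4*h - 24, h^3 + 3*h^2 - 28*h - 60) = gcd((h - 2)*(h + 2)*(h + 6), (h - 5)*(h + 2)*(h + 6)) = h^2 + 8*h + 12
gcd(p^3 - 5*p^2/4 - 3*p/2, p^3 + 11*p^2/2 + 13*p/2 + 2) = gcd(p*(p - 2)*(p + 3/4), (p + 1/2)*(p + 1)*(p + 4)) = 1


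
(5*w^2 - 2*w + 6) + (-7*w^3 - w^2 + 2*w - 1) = -7*w^3 + 4*w^2 + 5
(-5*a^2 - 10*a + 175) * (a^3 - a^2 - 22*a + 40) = -5*a^5 - 5*a^4 + 295*a^3 - 155*a^2 - 4250*a + 7000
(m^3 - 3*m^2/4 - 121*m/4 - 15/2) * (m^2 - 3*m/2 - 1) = m^5 - 9*m^4/4 - 241*m^3/8 + 309*m^2/8 + 83*m/2 + 15/2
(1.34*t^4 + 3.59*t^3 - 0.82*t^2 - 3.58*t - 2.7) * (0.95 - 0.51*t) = -0.6834*t^5 - 0.5579*t^4 + 3.8287*t^3 + 1.0468*t^2 - 2.024*t - 2.565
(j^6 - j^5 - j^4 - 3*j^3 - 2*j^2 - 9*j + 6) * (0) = 0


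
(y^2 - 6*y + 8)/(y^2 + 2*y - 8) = (y - 4)/(y + 4)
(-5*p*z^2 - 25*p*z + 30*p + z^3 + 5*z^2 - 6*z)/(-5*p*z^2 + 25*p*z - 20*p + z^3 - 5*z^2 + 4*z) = (z + 6)/(z - 4)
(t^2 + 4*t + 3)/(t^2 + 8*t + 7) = (t + 3)/(t + 7)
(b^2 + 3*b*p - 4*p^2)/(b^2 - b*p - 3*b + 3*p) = (b + 4*p)/(b - 3)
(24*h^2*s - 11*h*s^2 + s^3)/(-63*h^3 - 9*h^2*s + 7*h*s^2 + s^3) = s*(-8*h + s)/(21*h^2 + 10*h*s + s^2)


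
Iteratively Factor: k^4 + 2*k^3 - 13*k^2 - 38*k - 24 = (k + 2)*(k^3 - 13*k - 12) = (k - 4)*(k + 2)*(k^2 + 4*k + 3) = (k - 4)*(k + 1)*(k + 2)*(k + 3)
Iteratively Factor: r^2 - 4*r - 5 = (r + 1)*(r - 5)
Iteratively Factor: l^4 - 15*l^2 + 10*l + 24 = (l - 3)*(l^3 + 3*l^2 - 6*l - 8) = (l - 3)*(l - 2)*(l^2 + 5*l + 4) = (l - 3)*(l - 2)*(l + 1)*(l + 4)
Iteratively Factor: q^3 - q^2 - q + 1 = (q - 1)*(q^2 - 1) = (q - 1)*(q + 1)*(q - 1)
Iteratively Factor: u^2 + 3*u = (u + 3)*(u)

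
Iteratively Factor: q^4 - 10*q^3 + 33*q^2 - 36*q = (q - 4)*(q^3 - 6*q^2 + 9*q) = q*(q - 4)*(q^2 - 6*q + 9) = q*(q - 4)*(q - 3)*(q - 3)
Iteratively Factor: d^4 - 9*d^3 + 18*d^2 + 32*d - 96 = (d - 3)*(d^3 - 6*d^2 + 32) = (d - 4)*(d - 3)*(d^2 - 2*d - 8) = (d - 4)^2*(d - 3)*(d + 2)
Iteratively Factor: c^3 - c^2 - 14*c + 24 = (c - 2)*(c^2 + c - 12) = (c - 2)*(c + 4)*(c - 3)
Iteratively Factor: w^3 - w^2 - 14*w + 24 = (w + 4)*(w^2 - 5*w + 6) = (w - 3)*(w + 4)*(w - 2)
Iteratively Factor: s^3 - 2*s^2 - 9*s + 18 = (s - 2)*(s^2 - 9) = (s - 2)*(s + 3)*(s - 3)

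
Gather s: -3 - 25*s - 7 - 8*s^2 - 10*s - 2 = -8*s^2 - 35*s - 12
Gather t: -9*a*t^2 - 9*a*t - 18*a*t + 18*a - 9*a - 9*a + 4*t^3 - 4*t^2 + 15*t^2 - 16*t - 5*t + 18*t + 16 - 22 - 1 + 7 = 4*t^3 + t^2*(11 - 9*a) + t*(-27*a - 3)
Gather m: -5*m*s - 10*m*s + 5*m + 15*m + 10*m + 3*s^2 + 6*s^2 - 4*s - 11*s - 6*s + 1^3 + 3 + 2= m*(30 - 15*s) + 9*s^2 - 21*s + 6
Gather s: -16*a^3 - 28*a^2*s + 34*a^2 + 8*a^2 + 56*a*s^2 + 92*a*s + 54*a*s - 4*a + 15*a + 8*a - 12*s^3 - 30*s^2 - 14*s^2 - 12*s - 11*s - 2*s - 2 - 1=-16*a^3 + 42*a^2 + 19*a - 12*s^3 + s^2*(56*a - 44) + s*(-28*a^2 + 146*a - 25) - 3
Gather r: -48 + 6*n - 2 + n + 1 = 7*n - 49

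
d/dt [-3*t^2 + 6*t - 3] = 6 - 6*t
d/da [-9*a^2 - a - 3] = -18*a - 1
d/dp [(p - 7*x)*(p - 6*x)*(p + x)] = 3*p^2 - 24*p*x + 29*x^2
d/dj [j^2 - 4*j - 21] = 2*j - 4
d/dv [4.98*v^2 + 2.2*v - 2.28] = 9.96*v + 2.2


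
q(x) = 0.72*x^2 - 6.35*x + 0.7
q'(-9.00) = -19.31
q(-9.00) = 116.17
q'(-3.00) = -10.67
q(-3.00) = 26.23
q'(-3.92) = -11.99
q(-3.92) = 36.66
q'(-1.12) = -7.96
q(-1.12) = 8.72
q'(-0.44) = -6.98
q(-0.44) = 3.63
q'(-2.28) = -9.63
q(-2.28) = 18.92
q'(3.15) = -1.81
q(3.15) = -12.16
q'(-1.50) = -8.51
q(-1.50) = 11.84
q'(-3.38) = -11.22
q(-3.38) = 30.39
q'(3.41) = -1.44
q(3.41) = -12.58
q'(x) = 1.44*x - 6.35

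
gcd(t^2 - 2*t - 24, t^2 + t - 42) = t - 6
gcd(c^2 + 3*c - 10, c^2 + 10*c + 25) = c + 5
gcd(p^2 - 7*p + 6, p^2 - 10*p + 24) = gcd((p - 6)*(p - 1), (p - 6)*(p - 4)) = p - 6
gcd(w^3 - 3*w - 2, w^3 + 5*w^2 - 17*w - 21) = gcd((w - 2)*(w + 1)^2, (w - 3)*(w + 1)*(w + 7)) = w + 1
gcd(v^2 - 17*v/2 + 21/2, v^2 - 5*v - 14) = v - 7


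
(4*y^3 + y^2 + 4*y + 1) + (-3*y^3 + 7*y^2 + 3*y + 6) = y^3 + 8*y^2 + 7*y + 7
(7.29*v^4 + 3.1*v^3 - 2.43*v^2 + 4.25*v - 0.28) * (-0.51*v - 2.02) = -3.7179*v^5 - 16.3068*v^4 - 5.0227*v^3 + 2.7411*v^2 - 8.4422*v + 0.5656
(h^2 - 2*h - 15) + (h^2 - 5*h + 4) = 2*h^2 - 7*h - 11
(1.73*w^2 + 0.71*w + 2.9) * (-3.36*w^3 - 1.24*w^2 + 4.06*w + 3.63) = -5.8128*w^5 - 4.5308*w^4 - 3.6006*w^3 + 5.5665*w^2 + 14.3513*w + 10.527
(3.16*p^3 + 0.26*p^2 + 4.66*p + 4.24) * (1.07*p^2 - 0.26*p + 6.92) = 3.3812*p^5 - 0.5434*p^4 + 26.7858*p^3 + 5.1244*p^2 + 31.1448*p + 29.3408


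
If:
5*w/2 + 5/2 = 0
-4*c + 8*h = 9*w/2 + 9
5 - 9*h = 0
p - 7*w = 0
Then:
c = -1/72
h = 5/9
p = -7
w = -1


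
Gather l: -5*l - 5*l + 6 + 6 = 12 - 10*l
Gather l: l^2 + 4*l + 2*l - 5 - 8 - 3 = l^2 + 6*l - 16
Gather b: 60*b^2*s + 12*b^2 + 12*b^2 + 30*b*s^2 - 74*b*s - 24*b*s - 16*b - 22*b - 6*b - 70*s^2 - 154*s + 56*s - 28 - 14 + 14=b^2*(60*s + 24) + b*(30*s^2 - 98*s - 44) - 70*s^2 - 98*s - 28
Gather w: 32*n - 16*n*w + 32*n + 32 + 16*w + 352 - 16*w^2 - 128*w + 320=64*n - 16*w^2 + w*(-16*n - 112) + 704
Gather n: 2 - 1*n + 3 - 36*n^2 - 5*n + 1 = -36*n^2 - 6*n + 6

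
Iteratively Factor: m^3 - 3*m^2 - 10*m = (m + 2)*(m^2 - 5*m) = (m - 5)*(m + 2)*(m)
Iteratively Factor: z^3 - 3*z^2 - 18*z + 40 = (z - 5)*(z^2 + 2*z - 8) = (z - 5)*(z + 4)*(z - 2)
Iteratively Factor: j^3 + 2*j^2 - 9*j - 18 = (j + 3)*(j^2 - j - 6) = (j - 3)*(j + 3)*(j + 2)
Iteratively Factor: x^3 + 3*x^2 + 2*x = (x + 1)*(x^2 + 2*x) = x*(x + 1)*(x + 2)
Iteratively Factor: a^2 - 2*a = (a)*(a - 2)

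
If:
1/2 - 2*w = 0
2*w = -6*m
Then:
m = -1/12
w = 1/4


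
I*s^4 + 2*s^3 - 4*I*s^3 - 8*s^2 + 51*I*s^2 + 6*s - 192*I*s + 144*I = (s - 3)*(s - 8*I)*(s + 6*I)*(I*s - I)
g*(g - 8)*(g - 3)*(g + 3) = g^4 - 8*g^3 - 9*g^2 + 72*g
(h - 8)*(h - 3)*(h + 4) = h^3 - 7*h^2 - 20*h + 96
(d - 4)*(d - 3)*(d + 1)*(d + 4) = d^4 - 2*d^3 - 19*d^2 + 32*d + 48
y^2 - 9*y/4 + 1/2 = (y - 2)*(y - 1/4)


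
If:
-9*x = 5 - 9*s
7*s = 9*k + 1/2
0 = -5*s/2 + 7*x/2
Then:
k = 118/81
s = 35/18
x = 25/18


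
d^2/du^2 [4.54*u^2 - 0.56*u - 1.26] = 9.08000000000000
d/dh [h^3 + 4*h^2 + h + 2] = 3*h^2 + 8*h + 1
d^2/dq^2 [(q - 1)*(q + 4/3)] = 2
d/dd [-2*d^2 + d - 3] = 1 - 4*d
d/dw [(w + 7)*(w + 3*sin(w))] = w + (w + 7)*(3*cos(w) + 1) + 3*sin(w)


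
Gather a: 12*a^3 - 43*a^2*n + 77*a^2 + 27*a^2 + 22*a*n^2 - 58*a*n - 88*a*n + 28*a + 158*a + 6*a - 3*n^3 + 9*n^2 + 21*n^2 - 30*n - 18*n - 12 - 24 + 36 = 12*a^3 + a^2*(104 - 43*n) + a*(22*n^2 - 146*n + 192) - 3*n^3 + 30*n^2 - 48*n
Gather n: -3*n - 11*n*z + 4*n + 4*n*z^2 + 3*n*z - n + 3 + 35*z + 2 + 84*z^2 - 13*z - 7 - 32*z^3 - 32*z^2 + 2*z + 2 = n*(4*z^2 - 8*z) - 32*z^3 + 52*z^2 + 24*z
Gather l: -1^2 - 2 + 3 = 0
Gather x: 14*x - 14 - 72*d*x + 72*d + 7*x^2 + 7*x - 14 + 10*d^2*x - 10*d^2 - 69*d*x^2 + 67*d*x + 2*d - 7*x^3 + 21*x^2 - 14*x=-10*d^2 + 74*d - 7*x^3 + x^2*(28 - 69*d) + x*(10*d^2 - 5*d + 7) - 28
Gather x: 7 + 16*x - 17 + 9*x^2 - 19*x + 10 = 9*x^2 - 3*x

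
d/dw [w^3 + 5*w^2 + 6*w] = 3*w^2 + 10*w + 6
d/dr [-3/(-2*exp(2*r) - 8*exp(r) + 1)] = 12*(-exp(r) - 2)*exp(r)/(2*exp(2*r) + 8*exp(r) - 1)^2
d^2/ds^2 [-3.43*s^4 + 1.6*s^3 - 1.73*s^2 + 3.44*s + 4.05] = -41.16*s^2 + 9.6*s - 3.46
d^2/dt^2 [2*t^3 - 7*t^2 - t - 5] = 12*t - 14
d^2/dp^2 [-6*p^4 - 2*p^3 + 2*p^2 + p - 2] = -72*p^2 - 12*p + 4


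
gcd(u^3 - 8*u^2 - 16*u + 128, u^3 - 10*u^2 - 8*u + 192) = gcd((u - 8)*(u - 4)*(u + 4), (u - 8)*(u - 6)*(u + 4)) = u^2 - 4*u - 32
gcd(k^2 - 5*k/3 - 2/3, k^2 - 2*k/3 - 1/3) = k + 1/3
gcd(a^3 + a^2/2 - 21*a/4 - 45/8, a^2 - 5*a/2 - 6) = a + 3/2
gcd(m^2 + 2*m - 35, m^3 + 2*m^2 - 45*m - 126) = 1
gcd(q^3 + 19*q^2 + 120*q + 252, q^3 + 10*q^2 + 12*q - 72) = q^2 + 12*q + 36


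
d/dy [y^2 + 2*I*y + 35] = 2*y + 2*I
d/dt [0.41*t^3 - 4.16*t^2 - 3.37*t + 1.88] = 1.23*t^2 - 8.32*t - 3.37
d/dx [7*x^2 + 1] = 14*x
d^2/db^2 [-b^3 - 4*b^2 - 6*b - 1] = -6*b - 8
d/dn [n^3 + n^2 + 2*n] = 3*n^2 + 2*n + 2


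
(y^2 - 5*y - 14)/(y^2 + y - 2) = (y - 7)/(y - 1)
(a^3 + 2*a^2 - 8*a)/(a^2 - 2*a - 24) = a*(a - 2)/(a - 6)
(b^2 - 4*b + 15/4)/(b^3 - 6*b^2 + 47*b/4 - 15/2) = 1/(b - 2)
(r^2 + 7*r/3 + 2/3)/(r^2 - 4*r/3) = (3*r^2 + 7*r + 2)/(r*(3*r - 4))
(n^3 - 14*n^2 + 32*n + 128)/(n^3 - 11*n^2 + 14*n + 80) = (n - 8)/(n - 5)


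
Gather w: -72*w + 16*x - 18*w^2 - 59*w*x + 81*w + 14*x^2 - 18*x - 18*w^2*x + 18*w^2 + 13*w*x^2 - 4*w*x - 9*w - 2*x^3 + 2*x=-18*w^2*x + w*(13*x^2 - 63*x) - 2*x^3 + 14*x^2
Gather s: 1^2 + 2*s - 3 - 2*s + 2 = 0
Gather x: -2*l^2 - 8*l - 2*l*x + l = -2*l^2 - 2*l*x - 7*l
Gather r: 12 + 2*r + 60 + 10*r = 12*r + 72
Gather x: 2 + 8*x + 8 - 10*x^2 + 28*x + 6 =-10*x^2 + 36*x + 16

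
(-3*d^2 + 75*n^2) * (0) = 0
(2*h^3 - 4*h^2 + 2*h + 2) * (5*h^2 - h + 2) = 10*h^5 - 22*h^4 + 18*h^3 + 2*h + 4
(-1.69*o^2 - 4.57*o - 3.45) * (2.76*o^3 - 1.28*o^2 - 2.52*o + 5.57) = -4.6644*o^5 - 10.45*o^4 + 0.5864*o^3 + 6.5191*o^2 - 16.7609*o - 19.2165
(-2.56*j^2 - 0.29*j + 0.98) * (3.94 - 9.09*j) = 23.2704*j^3 - 7.4503*j^2 - 10.0508*j + 3.8612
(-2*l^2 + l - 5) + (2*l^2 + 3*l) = 4*l - 5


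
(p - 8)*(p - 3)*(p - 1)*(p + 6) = p^4 - 6*p^3 - 37*p^2 + 186*p - 144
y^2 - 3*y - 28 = (y - 7)*(y + 4)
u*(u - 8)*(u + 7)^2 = u^4 + 6*u^3 - 63*u^2 - 392*u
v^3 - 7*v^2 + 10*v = v*(v - 5)*(v - 2)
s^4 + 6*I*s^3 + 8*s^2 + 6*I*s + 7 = (s - I)*(s + 7*I)*(-I*s + 1)*(I*s + 1)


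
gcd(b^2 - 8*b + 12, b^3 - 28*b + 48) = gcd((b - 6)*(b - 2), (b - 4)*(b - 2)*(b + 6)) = b - 2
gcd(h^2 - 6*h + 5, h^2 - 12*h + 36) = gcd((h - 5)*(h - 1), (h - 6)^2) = 1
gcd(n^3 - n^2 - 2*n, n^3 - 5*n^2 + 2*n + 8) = n^2 - n - 2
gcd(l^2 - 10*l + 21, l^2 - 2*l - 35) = l - 7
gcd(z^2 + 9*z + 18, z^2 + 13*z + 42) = z + 6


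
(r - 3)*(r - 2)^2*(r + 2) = r^4 - 5*r^3 + 2*r^2 + 20*r - 24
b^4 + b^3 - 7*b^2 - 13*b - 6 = (b - 3)*(b + 1)^2*(b + 2)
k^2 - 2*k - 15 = (k - 5)*(k + 3)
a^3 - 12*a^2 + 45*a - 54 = (a - 6)*(a - 3)^2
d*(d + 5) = d^2 + 5*d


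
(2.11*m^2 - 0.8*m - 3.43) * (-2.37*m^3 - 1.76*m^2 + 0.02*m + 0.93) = -5.0007*m^5 - 1.8176*m^4 + 9.5793*m^3 + 7.9831*m^2 - 0.8126*m - 3.1899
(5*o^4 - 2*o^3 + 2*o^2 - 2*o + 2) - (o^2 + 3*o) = 5*o^4 - 2*o^3 + o^2 - 5*o + 2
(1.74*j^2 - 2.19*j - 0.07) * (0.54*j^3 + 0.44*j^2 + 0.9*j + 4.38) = 0.9396*j^5 - 0.417*j^4 + 0.5646*j^3 + 5.6194*j^2 - 9.6552*j - 0.3066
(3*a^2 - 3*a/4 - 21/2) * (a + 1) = 3*a^3 + 9*a^2/4 - 45*a/4 - 21/2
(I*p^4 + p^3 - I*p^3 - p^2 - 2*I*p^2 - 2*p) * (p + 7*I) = I*p^5 - 6*p^4 - I*p^4 + 6*p^3 + 5*I*p^3 + 12*p^2 - 7*I*p^2 - 14*I*p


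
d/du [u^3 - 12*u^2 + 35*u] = 3*u^2 - 24*u + 35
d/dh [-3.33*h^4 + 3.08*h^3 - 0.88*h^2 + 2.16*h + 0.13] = -13.32*h^3 + 9.24*h^2 - 1.76*h + 2.16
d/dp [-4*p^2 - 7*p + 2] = -8*p - 7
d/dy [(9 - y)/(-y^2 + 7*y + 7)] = (y^2 - 7*y - (y - 9)*(2*y - 7) - 7)/(-y^2 + 7*y + 7)^2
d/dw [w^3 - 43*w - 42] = 3*w^2 - 43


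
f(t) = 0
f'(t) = 0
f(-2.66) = 0.00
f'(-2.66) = 0.00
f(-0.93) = 0.00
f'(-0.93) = 0.00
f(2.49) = 0.00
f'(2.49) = 0.00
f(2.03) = 0.00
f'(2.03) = 0.00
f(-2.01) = 0.00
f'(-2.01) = 0.00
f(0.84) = 0.00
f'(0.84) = 0.00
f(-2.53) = 0.00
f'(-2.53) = 0.00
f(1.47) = 0.00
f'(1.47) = 0.00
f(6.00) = 0.00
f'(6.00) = 0.00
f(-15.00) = 0.00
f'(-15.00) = 0.00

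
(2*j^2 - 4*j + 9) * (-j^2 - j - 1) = -2*j^4 + 2*j^3 - 7*j^2 - 5*j - 9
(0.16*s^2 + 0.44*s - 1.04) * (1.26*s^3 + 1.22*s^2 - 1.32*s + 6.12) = 0.2016*s^5 + 0.7496*s^4 - 0.9848*s^3 - 0.8704*s^2 + 4.0656*s - 6.3648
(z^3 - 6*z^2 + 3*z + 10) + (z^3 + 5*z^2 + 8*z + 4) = 2*z^3 - z^2 + 11*z + 14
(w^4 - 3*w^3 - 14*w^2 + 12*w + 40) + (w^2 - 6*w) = w^4 - 3*w^3 - 13*w^2 + 6*w + 40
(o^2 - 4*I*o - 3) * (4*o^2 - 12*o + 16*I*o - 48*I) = 4*o^4 - 12*o^3 + 52*o^2 - 156*o - 48*I*o + 144*I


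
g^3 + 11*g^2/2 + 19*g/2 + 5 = (g + 1)*(g + 2)*(g + 5/2)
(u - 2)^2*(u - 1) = u^3 - 5*u^2 + 8*u - 4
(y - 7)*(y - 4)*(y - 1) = y^3 - 12*y^2 + 39*y - 28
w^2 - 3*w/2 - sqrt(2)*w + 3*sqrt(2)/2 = (w - 3/2)*(w - sqrt(2))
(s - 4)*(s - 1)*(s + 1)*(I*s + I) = I*s^4 - 3*I*s^3 - 5*I*s^2 + 3*I*s + 4*I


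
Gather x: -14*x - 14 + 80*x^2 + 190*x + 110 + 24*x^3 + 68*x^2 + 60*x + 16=24*x^3 + 148*x^2 + 236*x + 112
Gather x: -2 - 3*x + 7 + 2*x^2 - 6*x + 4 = 2*x^2 - 9*x + 9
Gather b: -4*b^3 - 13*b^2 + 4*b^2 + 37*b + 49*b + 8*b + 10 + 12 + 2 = -4*b^3 - 9*b^2 + 94*b + 24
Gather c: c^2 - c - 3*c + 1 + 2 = c^2 - 4*c + 3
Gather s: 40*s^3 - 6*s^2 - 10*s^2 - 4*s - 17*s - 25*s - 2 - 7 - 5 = 40*s^3 - 16*s^2 - 46*s - 14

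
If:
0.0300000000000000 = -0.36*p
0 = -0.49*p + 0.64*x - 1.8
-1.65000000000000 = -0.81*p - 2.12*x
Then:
No Solution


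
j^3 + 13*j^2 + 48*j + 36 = (j + 1)*(j + 6)^2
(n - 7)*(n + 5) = n^2 - 2*n - 35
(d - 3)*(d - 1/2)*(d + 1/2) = d^3 - 3*d^2 - d/4 + 3/4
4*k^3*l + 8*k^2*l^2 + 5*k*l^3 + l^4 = l*(k + l)*(2*k + l)^2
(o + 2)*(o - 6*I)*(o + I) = o^3 + 2*o^2 - 5*I*o^2 + 6*o - 10*I*o + 12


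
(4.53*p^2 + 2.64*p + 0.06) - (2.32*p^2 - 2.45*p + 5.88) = 2.21*p^2 + 5.09*p - 5.82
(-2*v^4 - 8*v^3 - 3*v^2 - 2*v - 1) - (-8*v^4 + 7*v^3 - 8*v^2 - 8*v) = 6*v^4 - 15*v^3 + 5*v^2 + 6*v - 1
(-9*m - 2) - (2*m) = -11*m - 2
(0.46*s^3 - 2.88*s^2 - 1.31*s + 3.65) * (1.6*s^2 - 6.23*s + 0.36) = 0.736*s^5 - 7.4738*s^4 + 16.012*s^3 + 12.9645*s^2 - 23.2111*s + 1.314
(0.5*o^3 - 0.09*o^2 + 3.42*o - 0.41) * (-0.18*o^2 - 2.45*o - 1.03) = -0.09*o^5 - 1.2088*o^4 - 0.9101*o^3 - 8.2125*o^2 - 2.5181*o + 0.4223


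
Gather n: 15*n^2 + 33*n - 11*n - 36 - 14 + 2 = 15*n^2 + 22*n - 48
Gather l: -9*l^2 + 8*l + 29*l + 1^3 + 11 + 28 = -9*l^2 + 37*l + 40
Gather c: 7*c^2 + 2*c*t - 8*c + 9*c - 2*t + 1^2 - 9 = 7*c^2 + c*(2*t + 1) - 2*t - 8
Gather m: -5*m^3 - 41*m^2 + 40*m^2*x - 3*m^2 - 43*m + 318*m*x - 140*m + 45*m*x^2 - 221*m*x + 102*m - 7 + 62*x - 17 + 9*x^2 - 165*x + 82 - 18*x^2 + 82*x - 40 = -5*m^3 + m^2*(40*x - 44) + m*(45*x^2 + 97*x - 81) - 9*x^2 - 21*x + 18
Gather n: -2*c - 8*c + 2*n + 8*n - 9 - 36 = -10*c + 10*n - 45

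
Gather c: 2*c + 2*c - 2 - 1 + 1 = 4*c - 2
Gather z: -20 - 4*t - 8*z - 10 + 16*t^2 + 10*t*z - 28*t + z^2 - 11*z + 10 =16*t^2 - 32*t + z^2 + z*(10*t - 19) - 20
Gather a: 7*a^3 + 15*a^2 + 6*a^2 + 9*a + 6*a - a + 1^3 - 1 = 7*a^3 + 21*a^2 + 14*a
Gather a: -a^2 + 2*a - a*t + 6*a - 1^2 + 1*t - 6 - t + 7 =-a^2 + a*(8 - t)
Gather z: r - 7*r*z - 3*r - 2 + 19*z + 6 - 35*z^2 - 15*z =-2*r - 35*z^2 + z*(4 - 7*r) + 4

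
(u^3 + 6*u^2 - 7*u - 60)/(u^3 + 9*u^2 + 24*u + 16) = (u^2 + 2*u - 15)/(u^2 + 5*u + 4)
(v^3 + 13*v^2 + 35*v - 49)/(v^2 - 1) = (v^2 + 14*v + 49)/(v + 1)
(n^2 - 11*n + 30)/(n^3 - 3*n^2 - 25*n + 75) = (n - 6)/(n^2 + 2*n - 15)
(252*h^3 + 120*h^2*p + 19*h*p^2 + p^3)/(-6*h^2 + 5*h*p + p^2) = (42*h^2 + 13*h*p + p^2)/(-h + p)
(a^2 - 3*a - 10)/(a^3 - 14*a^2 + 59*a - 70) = (a + 2)/(a^2 - 9*a + 14)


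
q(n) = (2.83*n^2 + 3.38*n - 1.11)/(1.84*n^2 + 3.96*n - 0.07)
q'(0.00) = 848.78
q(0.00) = 15.86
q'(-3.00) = 1.79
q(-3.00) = 3.08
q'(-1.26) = 1.62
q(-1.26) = 0.41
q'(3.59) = 0.06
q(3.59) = 1.25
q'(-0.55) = 1.27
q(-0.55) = 1.25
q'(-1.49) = 2.74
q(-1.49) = -0.07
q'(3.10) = 0.07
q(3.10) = 1.22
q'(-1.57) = 3.47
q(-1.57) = -0.32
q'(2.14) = 0.12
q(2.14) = 1.13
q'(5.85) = 0.03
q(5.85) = 1.34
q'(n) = (-3.68*n - 3.96)*(2.83*n^2 + 3.38*n - 1.11)/(1.84*n^2 + 3.96*n - 0.07)^2 + (5.66*n + 3.38)/(1.84*n^2 + 3.96*n - 0.07) = (4.9876*n^2 + 3.6886*n + 4.159)/(3.3856*n^4 + 14.5728*n^3 + 15.424*n^2 - 0.5544*n + 0.0049)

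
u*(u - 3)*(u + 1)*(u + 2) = u^4 - 7*u^2 - 6*u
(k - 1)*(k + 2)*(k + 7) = k^3 + 8*k^2 + 5*k - 14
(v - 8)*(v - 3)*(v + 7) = v^3 - 4*v^2 - 53*v + 168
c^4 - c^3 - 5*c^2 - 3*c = c*(c - 3)*(c + 1)^2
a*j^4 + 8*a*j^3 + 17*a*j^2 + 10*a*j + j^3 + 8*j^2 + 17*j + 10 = (j + 1)*(j + 2)*(j + 5)*(a*j + 1)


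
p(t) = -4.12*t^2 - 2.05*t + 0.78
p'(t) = -8.24*t - 2.05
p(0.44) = -0.92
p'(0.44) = -5.68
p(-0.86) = -0.50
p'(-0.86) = 5.04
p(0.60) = -1.93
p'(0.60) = -6.99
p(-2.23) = -15.14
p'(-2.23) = 16.33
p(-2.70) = -23.72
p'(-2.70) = 20.20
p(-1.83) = -9.27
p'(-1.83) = 13.03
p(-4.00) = -56.94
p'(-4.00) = 30.91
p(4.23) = -81.61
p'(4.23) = -36.91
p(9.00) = -351.39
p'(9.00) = -76.21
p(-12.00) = -567.90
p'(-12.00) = 96.83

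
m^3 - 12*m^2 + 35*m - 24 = (m - 8)*(m - 3)*(m - 1)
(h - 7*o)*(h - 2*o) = h^2 - 9*h*o + 14*o^2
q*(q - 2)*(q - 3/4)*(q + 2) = q^4 - 3*q^3/4 - 4*q^2 + 3*q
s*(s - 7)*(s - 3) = s^3 - 10*s^2 + 21*s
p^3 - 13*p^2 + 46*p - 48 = (p - 8)*(p - 3)*(p - 2)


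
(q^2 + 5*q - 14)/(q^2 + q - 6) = (q + 7)/(q + 3)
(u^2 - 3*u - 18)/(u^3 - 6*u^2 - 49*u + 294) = (u + 3)/(u^2 - 49)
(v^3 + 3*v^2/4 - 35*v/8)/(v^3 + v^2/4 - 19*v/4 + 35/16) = 2*v/(2*v - 1)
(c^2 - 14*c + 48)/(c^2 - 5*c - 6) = (c - 8)/(c + 1)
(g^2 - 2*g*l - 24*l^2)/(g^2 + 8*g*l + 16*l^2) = (g - 6*l)/(g + 4*l)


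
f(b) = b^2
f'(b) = 2*b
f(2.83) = 8.01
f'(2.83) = 5.66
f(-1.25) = 1.56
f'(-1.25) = -2.50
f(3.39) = 11.49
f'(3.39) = 6.78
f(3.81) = 14.52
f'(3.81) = 7.62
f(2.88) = 8.29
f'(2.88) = 5.76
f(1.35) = 1.82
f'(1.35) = 2.70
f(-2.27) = 5.15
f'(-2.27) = -4.54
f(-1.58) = 2.50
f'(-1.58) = -3.16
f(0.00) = 0.00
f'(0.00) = 0.00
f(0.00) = 0.00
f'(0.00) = 0.00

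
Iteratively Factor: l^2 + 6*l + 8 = (l + 2)*(l + 4)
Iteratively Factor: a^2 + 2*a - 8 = (a + 4)*(a - 2)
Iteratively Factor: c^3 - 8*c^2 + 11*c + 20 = (c - 5)*(c^2 - 3*c - 4) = (c - 5)*(c - 4)*(c + 1)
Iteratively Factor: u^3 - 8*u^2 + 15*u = (u - 3)*(u^2 - 5*u) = (u - 5)*(u - 3)*(u)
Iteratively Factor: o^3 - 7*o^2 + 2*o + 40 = (o + 2)*(o^2 - 9*o + 20) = (o - 4)*(o + 2)*(o - 5)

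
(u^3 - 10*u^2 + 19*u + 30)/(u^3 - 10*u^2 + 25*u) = (u^2 - 5*u - 6)/(u*(u - 5))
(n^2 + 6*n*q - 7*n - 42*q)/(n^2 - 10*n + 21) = (n + 6*q)/(n - 3)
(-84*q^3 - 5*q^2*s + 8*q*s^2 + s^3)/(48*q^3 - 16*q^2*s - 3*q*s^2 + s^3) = (-7*q - s)/(4*q - s)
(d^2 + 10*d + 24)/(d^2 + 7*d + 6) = (d + 4)/(d + 1)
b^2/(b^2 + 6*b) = b/(b + 6)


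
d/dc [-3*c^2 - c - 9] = -6*c - 1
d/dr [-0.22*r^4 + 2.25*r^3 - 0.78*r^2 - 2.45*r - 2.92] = -0.88*r^3 + 6.75*r^2 - 1.56*r - 2.45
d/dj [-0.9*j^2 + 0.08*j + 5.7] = 0.08 - 1.8*j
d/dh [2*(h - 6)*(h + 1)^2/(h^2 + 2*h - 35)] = 2*(h + 1)*(-2*(h - 6)*(h + 1)^2 + (3*h - 11)*(h^2 + 2*h - 35))/(h^2 + 2*h - 35)^2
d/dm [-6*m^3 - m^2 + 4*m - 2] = -18*m^2 - 2*m + 4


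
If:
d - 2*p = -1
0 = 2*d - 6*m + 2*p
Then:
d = 2*p - 1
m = p - 1/3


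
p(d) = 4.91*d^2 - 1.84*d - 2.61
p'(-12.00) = -119.68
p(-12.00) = 726.51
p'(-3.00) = -31.30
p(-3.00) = 47.10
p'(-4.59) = -46.91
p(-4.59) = 109.28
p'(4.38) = 41.17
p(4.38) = 83.53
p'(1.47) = 12.60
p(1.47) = 5.30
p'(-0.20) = -3.80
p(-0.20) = -2.05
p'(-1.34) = -15.00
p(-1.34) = 8.67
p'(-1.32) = -14.80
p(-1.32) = 8.37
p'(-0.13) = -3.12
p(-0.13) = -2.29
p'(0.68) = 4.84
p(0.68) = -1.59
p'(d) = 9.82*d - 1.84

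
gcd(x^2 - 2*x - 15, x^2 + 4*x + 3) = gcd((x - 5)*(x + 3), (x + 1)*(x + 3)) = x + 3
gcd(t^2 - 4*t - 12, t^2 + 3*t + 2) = t + 2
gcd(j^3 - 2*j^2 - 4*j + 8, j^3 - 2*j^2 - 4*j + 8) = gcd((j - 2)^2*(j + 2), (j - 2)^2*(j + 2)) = j^3 - 2*j^2 - 4*j + 8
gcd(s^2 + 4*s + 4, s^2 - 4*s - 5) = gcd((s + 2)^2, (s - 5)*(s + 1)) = 1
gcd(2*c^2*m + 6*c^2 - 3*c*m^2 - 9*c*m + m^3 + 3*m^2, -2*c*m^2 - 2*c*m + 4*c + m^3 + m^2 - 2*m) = 2*c - m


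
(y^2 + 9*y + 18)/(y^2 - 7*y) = (y^2 + 9*y + 18)/(y*(y - 7))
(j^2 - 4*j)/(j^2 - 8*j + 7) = j*(j - 4)/(j^2 - 8*j + 7)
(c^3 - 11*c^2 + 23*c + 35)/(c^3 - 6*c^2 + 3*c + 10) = (c - 7)/(c - 2)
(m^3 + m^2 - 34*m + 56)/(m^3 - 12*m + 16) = (m^2 + 3*m - 28)/(m^2 + 2*m - 8)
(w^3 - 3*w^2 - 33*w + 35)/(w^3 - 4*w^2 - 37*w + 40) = (w - 7)/(w - 8)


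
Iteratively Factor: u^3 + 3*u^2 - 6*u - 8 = (u + 1)*(u^2 + 2*u - 8) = (u - 2)*(u + 1)*(u + 4)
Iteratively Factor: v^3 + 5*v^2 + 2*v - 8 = (v - 1)*(v^2 + 6*v + 8) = (v - 1)*(v + 4)*(v + 2)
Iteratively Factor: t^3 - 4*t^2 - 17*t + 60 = (t + 4)*(t^2 - 8*t + 15) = (t - 5)*(t + 4)*(t - 3)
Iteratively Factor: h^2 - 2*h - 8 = (h + 2)*(h - 4)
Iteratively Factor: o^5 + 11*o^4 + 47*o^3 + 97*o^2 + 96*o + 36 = (o + 2)*(o^4 + 9*o^3 + 29*o^2 + 39*o + 18) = (o + 2)^2*(o^3 + 7*o^2 + 15*o + 9) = (o + 2)^2*(o + 3)*(o^2 + 4*o + 3) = (o + 1)*(o + 2)^2*(o + 3)*(o + 3)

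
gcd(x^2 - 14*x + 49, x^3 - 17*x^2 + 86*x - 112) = x - 7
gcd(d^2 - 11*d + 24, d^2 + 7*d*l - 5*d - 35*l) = 1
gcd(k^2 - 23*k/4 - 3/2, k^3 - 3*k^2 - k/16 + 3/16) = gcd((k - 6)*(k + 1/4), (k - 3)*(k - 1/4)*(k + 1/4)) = k + 1/4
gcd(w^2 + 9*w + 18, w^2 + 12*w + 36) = w + 6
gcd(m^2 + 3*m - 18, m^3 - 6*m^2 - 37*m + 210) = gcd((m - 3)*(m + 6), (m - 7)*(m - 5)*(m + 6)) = m + 6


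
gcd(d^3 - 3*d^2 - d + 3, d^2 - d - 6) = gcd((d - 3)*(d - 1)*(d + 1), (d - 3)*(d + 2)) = d - 3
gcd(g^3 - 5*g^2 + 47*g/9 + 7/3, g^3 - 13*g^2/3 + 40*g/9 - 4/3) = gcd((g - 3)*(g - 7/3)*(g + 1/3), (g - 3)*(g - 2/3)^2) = g - 3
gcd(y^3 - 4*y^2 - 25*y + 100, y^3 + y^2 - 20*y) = y^2 + y - 20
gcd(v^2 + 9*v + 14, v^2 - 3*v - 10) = v + 2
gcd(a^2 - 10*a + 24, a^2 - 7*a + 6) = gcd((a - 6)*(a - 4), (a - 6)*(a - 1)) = a - 6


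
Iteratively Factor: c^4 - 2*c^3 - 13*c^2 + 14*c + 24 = (c + 3)*(c^3 - 5*c^2 + 2*c + 8) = (c - 2)*(c + 3)*(c^2 - 3*c - 4) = (c - 2)*(c + 1)*(c + 3)*(c - 4)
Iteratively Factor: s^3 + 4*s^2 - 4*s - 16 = (s + 2)*(s^2 + 2*s - 8) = (s - 2)*(s + 2)*(s + 4)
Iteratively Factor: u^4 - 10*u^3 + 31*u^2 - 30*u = (u - 2)*(u^3 - 8*u^2 + 15*u) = (u - 5)*(u - 2)*(u^2 - 3*u) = (u - 5)*(u - 3)*(u - 2)*(u)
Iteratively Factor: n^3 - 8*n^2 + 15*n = (n)*(n^2 - 8*n + 15) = n*(n - 3)*(n - 5)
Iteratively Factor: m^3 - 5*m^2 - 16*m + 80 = (m + 4)*(m^2 - 9*m + 20) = (m - 5)*(m + 4)*(m - 4)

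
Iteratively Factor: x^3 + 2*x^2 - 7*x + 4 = (x - 1)*(x^2 + 3*x - 4) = (x - 1)^2*(x + 4)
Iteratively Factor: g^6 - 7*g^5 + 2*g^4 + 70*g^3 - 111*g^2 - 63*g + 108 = (g + 3)*(g^5 - 10*g^4 + 32*g^3 - 26*g^2 - 33*g + 36) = (g - 4)*(g + 3)*(g^4 - 6*g^3 + 8*g^2 + 6*g - 9) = (g - 4)*(g - 3)*(g + 3)*(g^3 - 3*g^2 - g + 3) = (g - 4)*(g - 3)*(g + 1)*(g + 3)*(g^2 - 4*g + 3) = (g - 4)*(g - 3)^2*(g + 1)*(g + 3)*(g - 1)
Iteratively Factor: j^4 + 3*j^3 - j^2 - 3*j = (j + 3)*(j^3 - j) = (j + 1)*(j + 3)*(j^2 - j) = (j - 1)*(j + 1)*(j + 3)*(j)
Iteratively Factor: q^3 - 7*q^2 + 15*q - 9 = (q - 3)*(q^2 - 4*q + 3) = (q - 3)*(q - 1)*(q - 3)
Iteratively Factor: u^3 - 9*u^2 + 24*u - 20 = (u - 2)*(u^2 - 7*u + 10) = (u - 2)^2*(u - 5)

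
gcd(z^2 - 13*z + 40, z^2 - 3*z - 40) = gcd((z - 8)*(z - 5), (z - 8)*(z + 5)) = z - 8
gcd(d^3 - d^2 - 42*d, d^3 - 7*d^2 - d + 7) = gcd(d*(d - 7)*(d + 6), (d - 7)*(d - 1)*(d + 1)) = d - 7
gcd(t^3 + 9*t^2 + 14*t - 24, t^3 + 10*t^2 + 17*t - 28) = t^2 + 3*t - 4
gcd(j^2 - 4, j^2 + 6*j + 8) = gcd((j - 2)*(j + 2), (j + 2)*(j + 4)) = j + 2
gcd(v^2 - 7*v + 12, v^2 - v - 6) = v - 3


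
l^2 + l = l*(l + 1)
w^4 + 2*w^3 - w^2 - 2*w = w*(w - 1)*(w + 1)*(w + 2)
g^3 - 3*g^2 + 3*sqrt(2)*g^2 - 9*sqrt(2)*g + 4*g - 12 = (g - 3)*(g + sqrt(2))*(g + 2*sqrt(2))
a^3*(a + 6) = a^4 + 6*a^3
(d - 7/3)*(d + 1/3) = d^2 - 2*d - 7/9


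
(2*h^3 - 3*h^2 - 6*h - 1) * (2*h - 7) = 4*h^4 - 20*h^3 + 9*h^2 + 40*h + 7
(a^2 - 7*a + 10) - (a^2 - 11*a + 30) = 4*a - 20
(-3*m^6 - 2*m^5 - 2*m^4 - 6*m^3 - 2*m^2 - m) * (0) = 0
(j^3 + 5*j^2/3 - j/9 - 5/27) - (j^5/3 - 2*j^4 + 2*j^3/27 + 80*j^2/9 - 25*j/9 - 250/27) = -j^5/3 + 2*j^4 + 25*j^3/27 - 65*j^2/9 + 8*j/3 + 245/27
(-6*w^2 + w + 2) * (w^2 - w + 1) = -6*w^4 + 7*w^3 - 5*w^2 - w + 2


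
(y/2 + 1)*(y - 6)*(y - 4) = y^3/2 - 4*y^2 + 2*y + 24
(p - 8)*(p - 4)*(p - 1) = p^3 - 13*p^2 + 44*p - 32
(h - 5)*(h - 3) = h^2 - 8*h + 15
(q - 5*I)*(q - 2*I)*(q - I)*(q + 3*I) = q^4 - 5*I*q^3 + 7*q^2 - 41*I*q - 30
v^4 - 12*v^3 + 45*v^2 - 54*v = v*(v - 6)*(v - 3)^2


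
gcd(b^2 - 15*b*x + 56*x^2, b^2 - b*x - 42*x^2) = -b + 7*x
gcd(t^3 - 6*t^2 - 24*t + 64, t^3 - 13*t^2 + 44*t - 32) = t - 8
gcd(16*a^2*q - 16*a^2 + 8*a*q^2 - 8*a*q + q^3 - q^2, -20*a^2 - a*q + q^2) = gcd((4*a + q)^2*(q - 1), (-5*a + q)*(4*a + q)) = 4*a + q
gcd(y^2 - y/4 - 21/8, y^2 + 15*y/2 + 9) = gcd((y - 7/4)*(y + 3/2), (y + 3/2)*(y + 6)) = y + 3/2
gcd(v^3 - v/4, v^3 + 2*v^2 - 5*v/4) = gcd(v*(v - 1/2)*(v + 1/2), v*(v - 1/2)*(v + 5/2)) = v^2 - v/2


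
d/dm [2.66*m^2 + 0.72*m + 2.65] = 5.32*m + 0.72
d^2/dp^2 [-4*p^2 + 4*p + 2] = -8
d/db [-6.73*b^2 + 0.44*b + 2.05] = 0.44 - 13.46*b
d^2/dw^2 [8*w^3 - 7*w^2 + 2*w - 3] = 48*w - 14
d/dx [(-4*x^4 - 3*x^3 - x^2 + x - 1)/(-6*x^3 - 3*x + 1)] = 2*(12*x^6 + 15*x^4 + 7*x^3 - 12*x^2 - x - 1)/(36*x^6 + 36*x^4 - 12*x^3 + 9*x^2 - 6*x + 1)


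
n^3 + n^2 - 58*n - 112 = (n - 8)*(n + 2)*(n + 7)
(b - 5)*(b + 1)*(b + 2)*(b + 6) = b^4 + 4*b^3 - 25*b^2 - 88*b - 60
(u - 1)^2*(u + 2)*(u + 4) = u^4 + 4*u^3 - 3*u^2 - 10*u + 8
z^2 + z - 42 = (z - 6)*(z + 7)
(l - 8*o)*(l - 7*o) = l^2 - 15*l*o + 56*o^2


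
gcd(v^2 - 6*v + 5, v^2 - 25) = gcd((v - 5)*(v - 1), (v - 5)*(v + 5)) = v - 5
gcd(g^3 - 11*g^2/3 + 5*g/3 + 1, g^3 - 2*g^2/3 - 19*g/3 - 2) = g^2 - 8*g/3 - 1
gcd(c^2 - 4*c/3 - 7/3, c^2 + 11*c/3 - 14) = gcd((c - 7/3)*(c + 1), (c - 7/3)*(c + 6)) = c - 7/3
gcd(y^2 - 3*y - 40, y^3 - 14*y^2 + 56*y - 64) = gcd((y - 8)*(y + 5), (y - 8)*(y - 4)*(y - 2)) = y - 8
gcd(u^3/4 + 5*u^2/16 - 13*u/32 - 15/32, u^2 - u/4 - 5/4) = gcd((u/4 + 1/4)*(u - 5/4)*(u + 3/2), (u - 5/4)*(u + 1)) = u^2 - u/4 - 5/4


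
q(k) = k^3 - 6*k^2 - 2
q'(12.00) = 288.00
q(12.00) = 862.00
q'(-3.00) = 63.00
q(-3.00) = -83.00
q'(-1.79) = 31.09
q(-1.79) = -26.96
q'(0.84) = -7.96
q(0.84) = -5.64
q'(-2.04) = 36.96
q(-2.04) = -35.46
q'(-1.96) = 35.04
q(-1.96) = -32.58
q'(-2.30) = 43.47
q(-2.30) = -45.91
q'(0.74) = -7.24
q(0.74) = -4.88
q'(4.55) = 7.51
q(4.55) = -32.02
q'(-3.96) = 94.56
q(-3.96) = -158.19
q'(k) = 3*k^2 - 12*k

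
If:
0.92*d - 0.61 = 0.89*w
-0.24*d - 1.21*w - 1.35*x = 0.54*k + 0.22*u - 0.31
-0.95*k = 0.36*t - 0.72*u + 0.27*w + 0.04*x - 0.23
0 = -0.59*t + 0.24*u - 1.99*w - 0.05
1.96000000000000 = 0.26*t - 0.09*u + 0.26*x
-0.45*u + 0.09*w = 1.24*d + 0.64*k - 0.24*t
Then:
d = -1.23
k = 1.57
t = 8.72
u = 5.42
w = -1.96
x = 0.69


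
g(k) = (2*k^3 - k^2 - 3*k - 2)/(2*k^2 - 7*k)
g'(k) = (7 - 4*k)*(2*k^3 - k^2 - 3*k - 2)/(2*k^2 - 7*k)^2 + (6*k^2 - 2*k - 3)/(2*k^2 - 7*k) = (4*k^4 - 28*k^3 + 13*k^2 + 8*k - 14)/(k^2*(4*k^2 - 28*k + 49))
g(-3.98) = -2.22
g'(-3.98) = 0.83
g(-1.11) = -0.26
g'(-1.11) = 0.36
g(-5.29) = -3.34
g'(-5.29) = 0.88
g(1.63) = 0.15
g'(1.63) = -1.60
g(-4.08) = -2.30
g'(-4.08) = 0.83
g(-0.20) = -0.98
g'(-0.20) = -6.78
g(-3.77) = -2.04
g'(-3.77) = 0.82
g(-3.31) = -1.68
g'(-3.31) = 0.79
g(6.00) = 12.53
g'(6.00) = -0.40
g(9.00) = 13.62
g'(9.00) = 0.71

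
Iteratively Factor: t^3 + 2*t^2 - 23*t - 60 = (t + 4)*(t^2 - 2*t - 15) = (t + 3)*(t + 4)*(t - 5)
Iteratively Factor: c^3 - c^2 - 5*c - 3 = (c - 3)*(c^2 + 2*c + 1) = (c - 3)*(c + 1)*(c + 1)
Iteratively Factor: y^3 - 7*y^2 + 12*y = (y - 4)*(y^2 - 3*y) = y*(y - 4)*(y - 3)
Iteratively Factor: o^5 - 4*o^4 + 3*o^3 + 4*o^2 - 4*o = (o + 1)*(o^4 - 5*o^3 + 8*o^2 - 4*o) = (o - 1)*(o + 1)*(o^3 - 4*o^2 + 4*o) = o*(o - 1)*(o + 1)*(o^2 - 4*o + 4) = o*(o - 2)*(o - 1)*(o + 1)*(o - 2)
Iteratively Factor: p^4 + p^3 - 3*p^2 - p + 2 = (p - 1)*(p^3 + 2*p^2 - p - 2) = (p - 1)*(p + 1)*(p^2 + p - 2) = (p - 1)*(p + 1)*(p + 2)*(p - 1)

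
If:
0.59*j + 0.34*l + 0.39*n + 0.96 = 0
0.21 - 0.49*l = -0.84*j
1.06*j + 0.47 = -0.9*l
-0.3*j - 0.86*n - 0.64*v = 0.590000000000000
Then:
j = -0.33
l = -0.14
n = -1.85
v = 1.71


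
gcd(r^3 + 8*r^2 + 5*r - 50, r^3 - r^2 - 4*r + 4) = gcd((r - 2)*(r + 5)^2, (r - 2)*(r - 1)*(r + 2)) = r - 2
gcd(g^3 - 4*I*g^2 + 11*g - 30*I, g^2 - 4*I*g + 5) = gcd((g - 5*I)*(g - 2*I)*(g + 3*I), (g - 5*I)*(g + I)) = g - 5*I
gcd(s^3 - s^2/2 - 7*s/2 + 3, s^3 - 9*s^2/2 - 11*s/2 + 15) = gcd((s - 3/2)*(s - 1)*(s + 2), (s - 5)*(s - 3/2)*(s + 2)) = s^2 + s/2 - 3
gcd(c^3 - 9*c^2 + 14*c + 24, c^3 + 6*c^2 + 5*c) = c + 1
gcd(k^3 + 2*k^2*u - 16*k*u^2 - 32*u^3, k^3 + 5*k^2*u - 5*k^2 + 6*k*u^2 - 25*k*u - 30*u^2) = k + 2*u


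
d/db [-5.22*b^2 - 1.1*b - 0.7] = -10.44*b - 1.1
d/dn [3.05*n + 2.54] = 3.05000000000000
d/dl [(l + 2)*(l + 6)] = 2*l + 8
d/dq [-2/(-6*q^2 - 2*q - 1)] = 4*(-6*q - 1)/(6*q^2 + 2*q + 1)^2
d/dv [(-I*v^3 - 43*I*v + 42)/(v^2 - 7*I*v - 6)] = (-I*v^4 - 14*v^3 + 61*I*v^2 - 84*v + 552*I)/(v^4 - 14*I*v^3 - 61*v^2 + 84*I*v + 36)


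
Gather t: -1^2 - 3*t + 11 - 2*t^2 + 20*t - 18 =-2*t^2 + 17*t - 8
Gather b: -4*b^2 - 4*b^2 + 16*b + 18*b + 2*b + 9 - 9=-8*b^2 + 36*b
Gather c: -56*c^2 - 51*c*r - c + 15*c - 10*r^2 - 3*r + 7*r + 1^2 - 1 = -56*c^2 + c*(14 - 51*r) - 10*r^2 + 4*r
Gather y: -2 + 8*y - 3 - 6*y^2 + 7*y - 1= -6*y^2 + 15*y - 6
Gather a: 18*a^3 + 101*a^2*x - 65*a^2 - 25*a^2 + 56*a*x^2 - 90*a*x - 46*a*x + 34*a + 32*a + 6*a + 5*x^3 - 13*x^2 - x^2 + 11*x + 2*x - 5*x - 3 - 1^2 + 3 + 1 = 18*a^3 + a^2*(101*x - 90) + a*(56*x^2 - 136*x + 72) + 5*x^3 - 14*x^2 + 8*x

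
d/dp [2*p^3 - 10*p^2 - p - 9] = 6*p^2 - 20*p - 1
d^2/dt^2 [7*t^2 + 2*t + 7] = 14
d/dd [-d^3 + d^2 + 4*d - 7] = -3*d^2 + 2*d + 4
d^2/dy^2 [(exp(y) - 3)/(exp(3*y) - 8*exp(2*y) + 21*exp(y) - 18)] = (4*exp(3*y) - 15*exp(2*y) + exp(y) + 30)*exp(y)/(exp(6*y) - 15*exp(5*y) + 93*exp(4*y) - 305*exp(3*y) + 558*exp(2*y) - 540*exp(y) + 216)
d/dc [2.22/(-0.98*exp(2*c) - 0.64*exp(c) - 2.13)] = (4.3512*exp(c) + 1.4208)*exp(c)/(0.98*exp(2*c) + 0.64*exp(c) + 2.13)^2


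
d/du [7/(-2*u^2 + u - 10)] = 7*(4*u - 1)/(2*u^2 - u + 10)^2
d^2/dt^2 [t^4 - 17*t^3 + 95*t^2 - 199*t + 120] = 12*t^2 - 102*t + 190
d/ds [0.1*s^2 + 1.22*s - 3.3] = 0.2*s + 1.22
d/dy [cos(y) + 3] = -sin(y)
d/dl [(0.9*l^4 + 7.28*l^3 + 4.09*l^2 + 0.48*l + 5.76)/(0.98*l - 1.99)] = (2.646*l^4 + 7.1048*l^3 - 39.4534*l^2 - 16.2782*l - 6.6)/(0.9604*l^2 - 3.9004*l + 3.9601)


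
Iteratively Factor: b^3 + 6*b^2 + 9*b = (b + 3)*(b^2 + 3*b) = (b + 3)^2*(b)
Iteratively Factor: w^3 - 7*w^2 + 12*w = (w - 3)*(w^2 - 4*w) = (w - 4)*(w - 3)*(w)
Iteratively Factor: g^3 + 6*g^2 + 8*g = (g + 2)*(g^2 + 4*g) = g*(g + 2)*(g + 4)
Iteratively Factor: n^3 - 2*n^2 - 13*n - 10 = (n - 5)*(n^2 + 3*n + 2) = (n - 5)*(n + 2)*(n + 1)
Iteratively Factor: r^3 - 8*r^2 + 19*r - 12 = (r - 1)*(r^2 - 7*r + 12) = (r - 3)*(r - 1)*(r - 4)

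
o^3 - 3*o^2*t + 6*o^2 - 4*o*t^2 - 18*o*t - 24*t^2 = (o + 6)*(o - 4*t)*(o + t)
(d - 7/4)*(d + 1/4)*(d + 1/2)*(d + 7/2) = d^4 + 5*d^3/2 - 75*d^2/16 - 35*d/8 - 49/64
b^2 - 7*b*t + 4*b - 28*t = (b + 4)*(b - 7*t)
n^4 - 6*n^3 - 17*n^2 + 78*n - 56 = (n - 7)*(n - 2)*(n - 1)*(n + 4)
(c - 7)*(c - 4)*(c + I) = c^3 - 11*c^2 + I*c^2 + 28*c - 11*I*c + 28*I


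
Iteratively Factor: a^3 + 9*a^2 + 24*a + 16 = (a + 1)*(a^2 + 8*a + 16) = (a + 1)*(a + 4)*(a + 4)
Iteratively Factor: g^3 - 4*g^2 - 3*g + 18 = (g - 3)*(g^2 - g - 6) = (g - 3)*(g + 2)*(g - 3)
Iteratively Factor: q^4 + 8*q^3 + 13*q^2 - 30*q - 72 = (q - 2)*(q^3 + 10*q^2 + 33*q + 36) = (q - 2)*(q + 4)*(q^2 + 6*q + 9) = (q - 2)*(q + 3)*(q + 4)*(q + 3)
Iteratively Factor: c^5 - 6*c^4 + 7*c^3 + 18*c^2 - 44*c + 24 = (c - 3)*(c^4 - 3*c^3 - 2*c^2 + 12*c - 8) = (c - 3)*(c - 2)*(c^3 - c^2 - 4*c + 4) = (c - 3)*(c - 2)*(c - 1)*(c^2 - 4) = (c - 3)*(c - 2)^2*(c - 1)*(c + 2)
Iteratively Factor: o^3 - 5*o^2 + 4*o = (o - 4)*(o^2 - o) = o*(o - 4)*(o - 1)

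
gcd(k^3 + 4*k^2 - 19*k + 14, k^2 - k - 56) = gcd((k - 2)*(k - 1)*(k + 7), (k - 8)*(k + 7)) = k + 7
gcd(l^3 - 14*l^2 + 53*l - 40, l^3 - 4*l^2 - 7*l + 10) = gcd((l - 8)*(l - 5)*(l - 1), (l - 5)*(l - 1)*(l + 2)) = l^2 - 6*l + 5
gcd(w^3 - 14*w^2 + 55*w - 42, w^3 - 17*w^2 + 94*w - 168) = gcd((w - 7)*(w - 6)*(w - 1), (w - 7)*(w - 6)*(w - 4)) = w^2 - 13*w + 42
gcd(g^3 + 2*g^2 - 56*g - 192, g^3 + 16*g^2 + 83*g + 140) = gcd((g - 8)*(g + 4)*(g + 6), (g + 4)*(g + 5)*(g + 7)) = g + 4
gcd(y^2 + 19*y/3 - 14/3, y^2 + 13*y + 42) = y + 7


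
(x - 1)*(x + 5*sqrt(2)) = x^2 - x + 5*sqrt(2)*x - 5*sqrt(2)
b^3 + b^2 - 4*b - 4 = (b - 2)*(b + 1)*(b + 2)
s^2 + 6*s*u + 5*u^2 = (s + u)*(s + 5*u)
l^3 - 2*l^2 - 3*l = l*(l - 3)*(l + 1)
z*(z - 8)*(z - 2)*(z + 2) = z^4 - 8*z^3 - 4*z^2 + 32*z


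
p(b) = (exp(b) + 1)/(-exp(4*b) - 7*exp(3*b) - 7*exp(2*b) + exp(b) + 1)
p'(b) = (exp(b) + 1)*(4*exp(4*b) + 21*exp(3*b) + 14*exp(2*b) - exp(b))/(-exp(4*b) - 7*exp(3*b) - 7*exp(2*b) + exp(b) + 1)^2 + exp(b)/(-exp(4*b) - 7*exp(3*b) - 7*exp(2*b) + exp(b) + 1)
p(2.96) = -0.00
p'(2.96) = 0.00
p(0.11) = -0.12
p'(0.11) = 0.28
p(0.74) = -0.03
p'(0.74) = 0.06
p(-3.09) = 1.01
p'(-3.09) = 0.03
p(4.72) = -0.00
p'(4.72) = 0.00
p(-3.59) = 1.01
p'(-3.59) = 0.01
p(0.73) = -0.03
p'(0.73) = 0.06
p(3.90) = -0.00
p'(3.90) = 0.00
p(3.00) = 0.00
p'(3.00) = 0.00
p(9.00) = 0.00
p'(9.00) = 0.00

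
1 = 1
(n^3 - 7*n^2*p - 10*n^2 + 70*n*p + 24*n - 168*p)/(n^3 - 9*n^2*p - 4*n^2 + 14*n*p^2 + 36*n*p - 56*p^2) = (6 - n)/(-n + 2*p)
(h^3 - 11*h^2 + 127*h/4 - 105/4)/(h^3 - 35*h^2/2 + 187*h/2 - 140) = (h - 3/2)/(h - 8)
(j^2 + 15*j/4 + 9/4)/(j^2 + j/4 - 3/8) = 2*(j + 3)/(2*j - 1)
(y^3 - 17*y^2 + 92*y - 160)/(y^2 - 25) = (y^2 - 12*y + 32)/(y + 5)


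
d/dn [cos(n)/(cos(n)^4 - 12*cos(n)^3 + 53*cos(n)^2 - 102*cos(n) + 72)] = (3*cos(n)^3 - 15*cos(n)^2 + 8*cos(n) + 24)*sin(n)/((cos(n) - 4)^2*(cos(n) - 3)^3*(cos(n) - 2)^2)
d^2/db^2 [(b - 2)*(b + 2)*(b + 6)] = 6*b + 12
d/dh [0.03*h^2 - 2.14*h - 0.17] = 0.06*h - 2.14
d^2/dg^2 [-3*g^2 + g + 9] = -6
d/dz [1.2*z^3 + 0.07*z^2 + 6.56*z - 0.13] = 3.6*z^2 + 0.14*z + 6.56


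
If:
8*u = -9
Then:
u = -9/8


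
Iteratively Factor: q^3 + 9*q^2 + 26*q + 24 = (q + 3)*(q^2 + 6*q + 8) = (q + 3)*(q + 4)*(q + 2)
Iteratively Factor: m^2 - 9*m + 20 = (m - 4)*(m - 5)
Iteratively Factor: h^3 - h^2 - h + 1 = (h + 1)*(h^2 - 2*h + 1) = (h - 1)*(h + 1)*(h - 1)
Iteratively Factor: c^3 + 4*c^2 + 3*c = (c + 1)*(c^2 + 3*c) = (c + 1)*(c + 3)*(c)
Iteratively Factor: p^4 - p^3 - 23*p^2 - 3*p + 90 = (p - 5)*(p^3 + 4*p^2 - 3*p - 18) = (p - 5)*(p + 3)*(p^2 + p - 6) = (p - 5)*(p + 3)^2*(p - 2)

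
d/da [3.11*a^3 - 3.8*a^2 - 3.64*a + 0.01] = 9.33*a^2 - 7.6*a - 3.64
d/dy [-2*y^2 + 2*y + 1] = 2 - 4*y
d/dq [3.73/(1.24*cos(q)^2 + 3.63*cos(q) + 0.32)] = (9.2504*cos(q) + 13.5399)*sin(q)/(1.24*cos(q)^2 + 3.63*cos(q) + 0.32)^2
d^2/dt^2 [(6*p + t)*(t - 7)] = 2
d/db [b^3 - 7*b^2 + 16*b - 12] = 3*b^2 - 14*b + 16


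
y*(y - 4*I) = y^2 - 4*I*y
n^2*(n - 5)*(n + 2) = n^4 - 3*n^3 - 10*n^2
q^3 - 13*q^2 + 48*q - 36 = (q - 6)^2*(q - 1)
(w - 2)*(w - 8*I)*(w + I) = w^3 - 2*w^2 - 7*I*w^2 + 8*w + 14*I*w - 16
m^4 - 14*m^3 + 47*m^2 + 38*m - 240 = (m - 8)*(m - 5)*(m - 3)*(m + 2)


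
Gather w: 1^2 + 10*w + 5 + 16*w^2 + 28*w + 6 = 16*w^2 + 38*w + 12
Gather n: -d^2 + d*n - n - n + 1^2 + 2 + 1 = -d^2 + n*(d - 2) + 4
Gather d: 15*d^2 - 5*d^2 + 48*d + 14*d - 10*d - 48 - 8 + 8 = 10*d^2 + 52*d - 48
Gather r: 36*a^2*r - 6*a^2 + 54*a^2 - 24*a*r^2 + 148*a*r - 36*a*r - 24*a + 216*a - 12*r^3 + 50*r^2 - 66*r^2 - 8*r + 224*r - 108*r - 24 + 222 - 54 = 48*a^2 + 192*a - 12*r^3 + r^2*(-24*a - 16) + r*(36*a^2 + 112*a + 108) + 144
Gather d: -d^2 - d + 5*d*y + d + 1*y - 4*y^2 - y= -d^2 + 5*d*y - 4*y^2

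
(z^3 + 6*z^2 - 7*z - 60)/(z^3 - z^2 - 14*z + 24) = (z + 5)/(z - 2)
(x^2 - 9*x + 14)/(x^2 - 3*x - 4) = (-x^2 + 9*x - 14)/(-x^2 + 3*x + 4)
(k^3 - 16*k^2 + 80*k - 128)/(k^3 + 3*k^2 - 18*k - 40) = (k^2 - 12*k + 32)/(k^2 + 7*k + 10)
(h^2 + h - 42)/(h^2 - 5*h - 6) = (h + 7)/(h + 1)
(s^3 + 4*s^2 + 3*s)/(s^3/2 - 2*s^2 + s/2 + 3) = 2*s*(s + 3)/(s^2 - 5*s + 6)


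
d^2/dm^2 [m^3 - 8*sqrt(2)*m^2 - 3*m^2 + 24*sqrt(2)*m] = 6*m - 16*sqrt(2) - 6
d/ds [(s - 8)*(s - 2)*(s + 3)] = 3*s^2 - 14*s - 14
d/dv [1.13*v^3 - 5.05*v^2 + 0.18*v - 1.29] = 3.39*v^2 - 10.1*v + 0.18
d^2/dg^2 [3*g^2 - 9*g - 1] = 6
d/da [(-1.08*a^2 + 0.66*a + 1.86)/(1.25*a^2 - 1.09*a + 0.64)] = (0.3522*a^2 - 6.0324*a + 2.4498)/(1.5625*a^4 - 2.725*a^3 + 2.7881*a^2 - 1.3952*a + 0.4096)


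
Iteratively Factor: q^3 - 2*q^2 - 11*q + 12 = (q - 1)*(q^2 - q - 12) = (q - 4)*(q - 1)*(q + 3)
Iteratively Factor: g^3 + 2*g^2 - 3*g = (g - 1)*(g^2 + 3*g) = g*(g - 1)*(g + 3)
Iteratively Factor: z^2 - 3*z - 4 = (z - 4)*(z + 1)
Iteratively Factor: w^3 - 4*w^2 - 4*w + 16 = (w - 4)*(w^2 - 4) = (w - 4)*(w + 2)*(w - 2)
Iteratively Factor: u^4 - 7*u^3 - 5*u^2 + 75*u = (u - 5)*(u^3 - 2*u^2 - 15*u) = (u - 5)^2*(u^2 + 3*u) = (u - 5)^2*(u + 3)*(u)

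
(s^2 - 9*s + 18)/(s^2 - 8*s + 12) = (s - 3)/(s - 2)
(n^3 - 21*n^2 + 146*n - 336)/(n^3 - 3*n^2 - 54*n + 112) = (n^2 - 13*n + 42)/(n^2 + 5*n - 14)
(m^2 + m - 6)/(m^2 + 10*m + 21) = (m - 2)/(m + 7)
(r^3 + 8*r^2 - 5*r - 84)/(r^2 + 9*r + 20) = (r^2 + 4*r - 21)/(r + 5)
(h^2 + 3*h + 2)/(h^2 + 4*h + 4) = (h + 1)/(h + 2)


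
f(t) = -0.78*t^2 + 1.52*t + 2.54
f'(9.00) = -12.52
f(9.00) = -46.96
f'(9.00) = -12.52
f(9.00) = -46.96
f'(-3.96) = 7.70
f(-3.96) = -15.71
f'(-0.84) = 2.83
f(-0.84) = 0.71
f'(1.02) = -0.07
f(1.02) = 3.28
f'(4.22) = -5.06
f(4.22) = -4.94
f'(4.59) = -5.64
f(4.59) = -6.92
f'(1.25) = -0.43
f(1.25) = 3.22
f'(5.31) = -6.76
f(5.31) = -11.38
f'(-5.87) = 10.68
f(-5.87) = -33.26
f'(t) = 1.52 - 1.56*t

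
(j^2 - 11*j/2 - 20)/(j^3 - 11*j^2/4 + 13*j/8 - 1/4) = 4*(2*j^2 - 11*j - 40)/(8*j^3 - 22*j^2 + 13*j - 2)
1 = 1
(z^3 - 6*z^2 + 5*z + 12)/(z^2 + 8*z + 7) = (z^2 - 7*z + 12)/(z + 7)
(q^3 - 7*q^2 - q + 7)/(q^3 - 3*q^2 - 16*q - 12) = (q^2 - 8*q + 7)/(q^2 - 4*q - 12)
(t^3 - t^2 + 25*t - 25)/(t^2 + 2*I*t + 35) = (t^2 + t*(-1 + 5*I) - 5*I)/(t + 7*I)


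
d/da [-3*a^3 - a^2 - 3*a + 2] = -9*a^2 - 2*a - 3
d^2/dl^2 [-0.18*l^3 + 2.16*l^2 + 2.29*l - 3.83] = 4.32 - 1.08*l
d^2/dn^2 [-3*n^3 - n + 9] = -18*n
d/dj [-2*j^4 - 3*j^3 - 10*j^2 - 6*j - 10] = -8*j^3 - 9*j^2 - 20*j - 6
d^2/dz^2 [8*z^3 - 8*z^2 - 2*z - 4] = 48*z - 16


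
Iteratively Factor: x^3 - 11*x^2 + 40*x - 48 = (x - 4)*(x^2 - 7*x + 12) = (x - 4)^2*(x - 3)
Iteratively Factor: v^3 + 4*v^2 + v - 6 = (v - 1)*(v^2 + 5*v + 6) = (v - 1)*(v + 2)*(v + 3)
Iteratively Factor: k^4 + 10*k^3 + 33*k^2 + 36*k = (k + 3)*(k^3 + 7*k^2 + 12*k) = k*(k + 3)*(k^2 + 7*k + 12) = k*(k + 3)*(k + 4)*(k + 3)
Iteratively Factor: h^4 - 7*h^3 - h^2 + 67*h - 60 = (h + 3)*(h^3 - 10*h^2 + 29*h - 20) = (h - 5)*(h + 3)*(h^2 - 5*h + 4) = (h - 5)*(h - 1)*(h + 3)*(h - 4)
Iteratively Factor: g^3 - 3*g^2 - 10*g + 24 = (g - 4)*(g^2 + g - 6) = (g - 4)*(g + 3)*(g - 2)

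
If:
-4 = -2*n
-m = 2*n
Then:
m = -4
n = 2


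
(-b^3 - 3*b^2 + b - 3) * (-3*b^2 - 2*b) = 3*b^5 + 11*b^4 + 3*b^3 + 7*b^2 + 6*b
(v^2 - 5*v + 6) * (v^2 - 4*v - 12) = v^4 - 9*v^3 + 14*v^2 + 36*v - 72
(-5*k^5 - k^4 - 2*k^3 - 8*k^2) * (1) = -5*k^5 - k^4 - 2*k^3 - 8*k^2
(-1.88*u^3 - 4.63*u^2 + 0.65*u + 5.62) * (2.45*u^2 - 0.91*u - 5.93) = -4.606*u^5 - 9.6327*u^4 + 16.9542*u^3 + 40.6334*u^2 - 8.9687*u - 33.3266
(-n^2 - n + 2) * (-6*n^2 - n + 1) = 6*n^4 + 7*n^3 - 12*n^2 - 3*n + 2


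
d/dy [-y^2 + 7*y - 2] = 7 - 2*y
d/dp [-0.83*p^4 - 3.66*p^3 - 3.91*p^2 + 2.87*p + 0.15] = -3.32*p^3 - 10.98*p^2 - 7.82*p + 2.87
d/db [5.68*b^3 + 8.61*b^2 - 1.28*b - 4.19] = 17.04*b^2 + 17.22*b - 1.28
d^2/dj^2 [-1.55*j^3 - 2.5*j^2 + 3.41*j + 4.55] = -9.3*j - 5.0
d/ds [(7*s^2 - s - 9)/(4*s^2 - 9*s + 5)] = (-59*s^2 + 142*s - 86)/(16*s^4 - 72*s^3 + 121*s^2 - 90*s + 25)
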